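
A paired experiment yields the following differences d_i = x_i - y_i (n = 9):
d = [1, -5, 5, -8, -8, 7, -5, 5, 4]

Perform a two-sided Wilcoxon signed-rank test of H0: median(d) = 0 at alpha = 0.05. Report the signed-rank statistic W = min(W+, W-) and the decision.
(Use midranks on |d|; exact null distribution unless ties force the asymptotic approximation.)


Step 1: Drop any zero differences (none here) and take |d_i|.
|d| = [1, 5, 5, 8, 8, 7, 5, 5, 4]
Step 2: Midrank |d_i| (ties get averaged ranks).
ranks: |1|->1, |5|->4.5, |5|->4.5, |8|->8.5, |8|->8.5, |7|->7, |5|->4.5, |5|->4.5, |4|->2
Step 3: Attach original signs; sum ranks with positive sign and with negative sign.
W+ = 1 + 4.5 + 7 + 4.5 + 2 = 19
W- = 4.5 + 8.5 + 8.5 + 4.5 = 26
(Check: W+ + W- = 45 should equal n(n+1)/2 = 45.)
Step 4: Test statistic W = min(W+, W-) = 19.
Step 5: Ties in |d|, so use the tie-corrected normal approximation.
        E[W] = n(n+1)/4 = 9*10/4 = 22.5.
        Tie groups: |d|=5 (t=4), |d|=8 (t=2); sum(t^3 - t) = 66.
        Var[W] = n(n+1)(2n+1)/24 - sum(t^3-t)/48 = 1710/24 - 66/48 = 69.875.
        z = (W - E[W]) / sqrt(Var[W]) = (19 - 22.5) / 8.3591 = -0.4187.
        Two-sided p = 2*Phi(z) = 0.675432.
Step 6: alpha = 0.05. fail to reject H0.

W+ = 19, W- = 26, W = min = 19, p = 0.675432, fail to reject H0.


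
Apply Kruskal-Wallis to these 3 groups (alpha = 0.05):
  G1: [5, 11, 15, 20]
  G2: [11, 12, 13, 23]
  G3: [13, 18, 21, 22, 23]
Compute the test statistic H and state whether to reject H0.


Step 1: Combine all N = 13 observations and assign midranks.
sorted (value, group, rank): (5,G1,1), (11,G1,2.5), (11,G2,2.5), (12,G2,4), (13,G2,5.5), (13,G3,5.5), (15,G1,7), (18,G3,8), (20,G1,9), (21,G3,10), (22,G3,11), (23,G2,12.5), (23,G3,12.5)
Step 2: Sum ranks within each group.
R_1 = 19.5 (n_1 = 4)
R_2 = 24.5 (n_2 = 4)
R_3 = 47 (n_3 = 5)
Step 3: H = 12/(N(N+1)) * sum(R_i^2/n_i) - 3(N+1)
     = 12/(13*14) * (19.5^2/4 + 24.5^2/4 + 47^2/5) - 3*14
     = 0.065934 * 686.925 - 42
     = 3.291758.
Step 4: Ties present; correction factor C = 1 - 18/(13^3 - 13) = 0.991758. Corrected H = 3.291758 / 0.991758 = 3.319114.
Step 5: Under H0, H ~ chi^2(2); p-value = 0.190223.
Step 6: alpha = 0.05. fail to reject H0.

H = 3.3191, df = 2, p = 0.190223, fail to reject H0.


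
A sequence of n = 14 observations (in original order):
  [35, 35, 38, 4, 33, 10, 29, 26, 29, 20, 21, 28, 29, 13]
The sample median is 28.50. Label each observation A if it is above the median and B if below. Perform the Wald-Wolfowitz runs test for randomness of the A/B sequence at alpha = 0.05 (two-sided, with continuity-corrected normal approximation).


Step 1: Compute median = 28.50; label A = above, B = below.
Labels in order: AAABABABABBBAB  (n_A = 7, n_B = 7)
Step 2: Count runs R = 10.
Step 3: Under H0 (random ordering), E[R] = 2*n_A*n_B/(n_A+n_B) + 1 = 2*7*7/14 + 1 = 8.0000.
        Var[R] = 2*n_A*n_B*(2*n_A*n_B - n_A - n_B) / ((n_A+n_B)^2 * (n_A+n_B-1)) = 8232/2548 = 3.2308.
        SD[R] = 1.7974.
Step 4: Continuity-corrected z = (R - 0.5 - E[R]) / SD[R] = (10 - 0.5 - 8.0000) / 1.7974 = 0.8345.
Step 5: Two-sided p-value via normal approximation = 2*(1 - Phi(|z|)) = 0.403986.
Step 6: alpha = 0.05. fail to reject H0.

R = 10, z = 0.8345, p = 0.403986, fail to reject H0.


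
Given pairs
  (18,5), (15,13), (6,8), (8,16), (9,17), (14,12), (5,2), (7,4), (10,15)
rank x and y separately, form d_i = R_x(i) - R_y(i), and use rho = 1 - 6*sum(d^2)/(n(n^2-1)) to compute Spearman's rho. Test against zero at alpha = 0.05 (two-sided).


Step 1: Rank x and y separately (midranks; no ties here).
rank(x): 18->9, 15->8, 6->2, 8->4, 9->5, 14->7, 5->1, 7->3, 10->6
rank(y): 5->3, 13->6, 8->4, 16->8, 17->9, 12->5, 2->1, 4->2, 15->7
Step 2: d_i = R_x(i) - R_y(i); compute d_i^2.
  (9-3)^2=36, (8-6)^2=4, (2-4)^2=4, (4-8)^2=16, (5-9)^2=16, (7-5)^2=4, (1-1)^2=0, (3-2)^2=1, (6-7)^2=1
sum(d^2) = 82.
Step 3: rho = 1 - 6*82 / (9*(9^2 - 1)) = 1 - 492/720 = 0.316667.
Step 4: Under H0, t = rho * sqrt((n-2)/(1-rho^2)) = 0.8833 ~ t(7).
Step 5: Two-sided p-value from the t-distribution with 7 df = 0.406397.
Step 6: alpha = 0.05. fail to reject H0.

rho = 0.3167, p = 0.406397, fail to reject H0 at alpha = 0.05.


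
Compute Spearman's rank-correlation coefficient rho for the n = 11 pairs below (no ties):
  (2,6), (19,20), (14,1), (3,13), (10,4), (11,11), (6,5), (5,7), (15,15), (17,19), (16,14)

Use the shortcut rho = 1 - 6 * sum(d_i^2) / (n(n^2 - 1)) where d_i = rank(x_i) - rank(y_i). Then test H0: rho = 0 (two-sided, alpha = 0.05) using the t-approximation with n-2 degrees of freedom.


Step 1: Rank x and y separately (midranks; no ties here).
rank(x): 2->1, 19->11, 14->7, 3->2, 10->5, 11->6, 6->4, 5->3, 15->8, 17->10, 16->9
rank(y): 6->4, 20->11, 1->1, 13->7, 4->2, 11->6, 5->3, 7->5, 15->9, 19->10, 14->8
Step 2: d_i = R_x(i) - R_y(i); compute d_i^2.
  (1-4)^2=9, (11-11)^2=0, (7-1)^2=36, (2-7)^2=25, (5-2)^2=9, (6-6)^2=0, (4-3)^2=1, (3-5)^2=4, (8-9)^2=1, (10-10)^2=0, (9-8)^2=1
sum(d^2) = 86.
Step 3: rho = 1 - 6*86 / (11*(11^2 - 1)) = 1 - 516/1320 = 0.609091.
Step 4: Under H0, t = rho * sqrt((n-2)/(1-rho^2)) = 2.3040 ~ t(9).
Step 5: Two-sided p-value from the t-distribution with 9 df = 0.046696.
Step 6: alpha = 0.05. reject H0.

rho = 0.6091, p = 0.046696, reject H0 at alpha = 0.05.


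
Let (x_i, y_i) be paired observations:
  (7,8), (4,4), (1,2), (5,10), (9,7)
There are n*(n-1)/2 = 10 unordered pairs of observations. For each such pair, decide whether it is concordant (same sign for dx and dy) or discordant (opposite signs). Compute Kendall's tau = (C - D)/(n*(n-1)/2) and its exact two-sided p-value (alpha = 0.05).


Step 1: Enumerate the 10 unordered pairs (i,j) with i<j and classify each by sign(x_j-x_i) * sign(y_j-y_i).
  (1,2):dx=-3,dy=-4->C; (1,3):dx=-6,dy=-6->C; (1,4):dx=-2,dy=+2->D; (1,5):dx=+2,dy=-1->D
  (2,3):dx=-3,dy=-2->C; (2,4):dx=+1,dy=+6->C; (2,5):dx=+5,dy=+3->C; (3,4):dx=+4,dy=+8->C
  (3,5):dx=+8,dy=+5->C; (4,5):dx=+4,dy=-3->D
Step 2: C = 7, D = 3, total pairs = 10.
Step 3: tau = (C - D)/(n(n-1)/2) = (7 - 3)/10 = 0.400000.
Step 4: Exact two-sided p-value (enumerate n! = 120 permutations of y under H0): p = 0.483333.
Step 5: alpha = 0.05. fail to reject H0.

tau_b = 0.4000 (C=7, D=3), p = 0.483333, fail to reject H0.


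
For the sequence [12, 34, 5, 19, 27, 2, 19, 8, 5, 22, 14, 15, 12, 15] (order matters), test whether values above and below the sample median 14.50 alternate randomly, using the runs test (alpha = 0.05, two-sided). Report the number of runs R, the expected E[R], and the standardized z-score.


Step 1: Compute median = 14.50; label A = above, B = below.
Labels in order: BABAABABBABABA  (n_A = 7, n_B = 7)
Step 2: Count runs R = 12.
Step 3: Under H0 (random ordering), E[R] = 2*n_A*n_B/(n_A+n_B) + 1 = 2*7*7/14 + 1 = 8.0000.
        Var[R] = 2*n_A*n_B*(2*n_A*n_B - n_A - n_B) / ((n_A+n_B)^2 * (n_A+n_B-1)) = 8232/2548 = 3.2308.
        SD[R] = 1.7974.
Step 4: Continuity-corrected z = (R - 0.5 - E[R]) / SD[R] = (12 - 0.5 - 8.0000) / 1.7974 = 1.9472.
Step 5: Two-sided p-value via normal approximation = 2*(1 - Phi(|z|)) = 0.051508.
Step 6: alpha = 0.05. fail to reject H0.

R = 12, z = 1.9472, p = 0.051508, fail to reject H0.


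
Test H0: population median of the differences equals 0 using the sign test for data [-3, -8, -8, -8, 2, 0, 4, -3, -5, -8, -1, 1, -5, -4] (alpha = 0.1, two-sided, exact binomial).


Step 1: Discard zero differences. Original n = 14; n_eff = number of nonzero differences = 13.
Nonzero differences (with sign): -3, -8, -8, -8, +2, +4, -3, -5, -8, -1, +1, -5, -4
Step 2: Count signs: positive = 3, negative = 10.
Step 3: Under H0: P(positive) = 0.5, so the number of positives S ~ Bin(13, 0.5).
Step 4: Two-sided exact p-value = sum of Bin(13,0.5) probabilities at or below the observed probability = 0.092285.
Step 5: alpha = 0.1. reject H0.

n_eff = 13, pos = 3, neg = 10, p = 0.092285, reject H0.


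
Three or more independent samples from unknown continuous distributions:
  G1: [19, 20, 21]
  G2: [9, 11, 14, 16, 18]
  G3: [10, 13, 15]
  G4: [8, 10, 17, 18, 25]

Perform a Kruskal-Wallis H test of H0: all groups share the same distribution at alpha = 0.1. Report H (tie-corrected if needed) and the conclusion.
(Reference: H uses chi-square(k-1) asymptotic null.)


Step 1: Combine all N = 16 observations and assign midranks.
sorted (value, group, rank): (8,G4,1), (9,G2,2), (10,G3,3.5), (10,G4,3.5), (11,G2,5), (13,G3,6), (14,G2,7), (15,G3,8), (16,G2,9), (17,G4,10), (18,G2,11.5), (18,G4,11.5), (19,G1,13), (20,G1,14), (21,G1,15), (25,G4,16)
Step 2: Sum ranks within each group.
R_1 = 42 (n_1 = 3)
R_2 = 34.5 (n_2 = 5)
R_3 = 17.5 (n_3 = 3)
R_4 = 42 (n_4 = 5)
Step 3: H = 12/(N(N+1)) * sum(R_i^2/n_i) - 3(N+1)
     = 12/(16*17) * (42^2/3 + 34.5^2/5 + 17.5^2/3 + 42^2/5) - 3*17
     = 0.044118 * 1280.93 - 51
     = 5.511765.
Step 4: Ties present; correction factor C = 1 - 12/(16^3 - 16) = 0.997059. Corrected H = 5.511765 / 0.997059 = 5.528024.
Step 5: Under H0, H ~ chi^2(3); p-value = 0.136972.
Step 6: alpha = 0.1. fail to reject H0.

H = 5.5280, df = 3, p = 0.136972, fail to reject H0.


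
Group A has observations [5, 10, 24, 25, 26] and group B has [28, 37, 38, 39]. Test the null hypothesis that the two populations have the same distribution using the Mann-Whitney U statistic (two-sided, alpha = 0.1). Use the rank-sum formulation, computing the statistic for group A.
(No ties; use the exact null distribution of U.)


Step 1: Combine and sort all 9 observations; assign midranks.
sorted (value, group): (5,X), (10,X), (24,X), (25,X), (26,X), (28,Y), (37,Y), (38,Y), (39,Y)
ranks: 5->1, 10->2, 24->3, 25->4, 26->5, 28->6, 37->7, 38->8, 39->9
Step 2: Rank sum for X: R1 = 1 + 2 + 3 + 4 + 5 = 15.
Step 3: U_X = R1 - n1(n1+1)/2 = 15 - 5*6/2 = 15 - 15 = 0.
       U_Y = n1*n2 - U_X = 20 - 0 = 20.
Step 4: No ties, so the exact null distribution of U (based on enumerating the C(9,5) = 126 equally likely rank assignments) gives the two-sided p-value.
Step 5: p-value = 0.015873; compare to alpha = 0.1. reject H0.

U_X = 0, p = 0.015873, reject H0 at alpha = 0.1.


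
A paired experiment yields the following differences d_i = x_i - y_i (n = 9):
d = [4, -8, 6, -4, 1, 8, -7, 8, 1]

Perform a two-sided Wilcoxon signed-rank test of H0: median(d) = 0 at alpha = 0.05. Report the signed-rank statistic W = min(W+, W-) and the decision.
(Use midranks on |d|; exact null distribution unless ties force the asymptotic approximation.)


Step 1: Drop any zero differences (none here) and take |d_i|.
|d| = [4, 8, 6, 4, 1, 8, 7, 8, 1]
Step 2: Midrank |d_i| (ties get averaged ranks).
ranks: |4|->3.5, |8|->8, |6|->5, |4|->3.5, |1|->1.5, |8|->8, |7|->6, |8|->8, |1|->1.5
Step 3: Attach original signs; sum ranks with positive sign and with negative sign.
W+ = 3.5 + 5 + 1.5 + 8 + 8 + 1.5 = 27.5
W- = 8 + 3.5 + 6 = 17.5
(Check: W+ + W- = 45 should equal n(n+1)/2 = 45.)
Step 4: Test statistic W = min(W+, W-) = 17.5.
Step 5: Ties in |d|, so use the tie-corrected normal approximation.
        E[W] = n(n+1)/4 = 9*10/4 = 22.5.
        Tie groups: |d|=1 (t=2), |d|=4 (t=2), |d|=8 (t=3); sum(t^3 - t) = 36.
        Var[W] = n(n+1)(2n+1)/24 - sum(t^3-t)/48 = 1710/24 - 36/48 = 70.5.
        z = (W - E[W]) / sqrt(Var[W]) = (17.5 - 22.5) / 8.3964 = -0.5955.
        Two-sided p = 2*Phi(z) = 0.551515.
Step 6: alpha = 0.05. fail to reject H0.

W+ = 27.5, W- = 17.5, W = min = 17.5, p = 0.551515, fail to reject H0.


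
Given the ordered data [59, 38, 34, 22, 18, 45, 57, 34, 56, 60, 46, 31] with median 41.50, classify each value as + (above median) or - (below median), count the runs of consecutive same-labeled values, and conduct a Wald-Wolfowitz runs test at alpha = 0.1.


Step 1: Compute median = 41.50; label A = above, B = below.
Labels in order: ABBBBAABAAAB  (n_A = 6, n_B = 6)
Step 2: Count runs R = 6.
Step 3: Under H0 (random ordering), E[R] = 2*n_A*n_B/(n_A+n_B) + 1 = 2*6*6/12 + 1 = 7.0000.
        Var[R] = 2*n_A*n_B*(2*n_A*n_B - n_A - n_B) / ((n_A+n_B)^2 * (n_A+n_B-1)) = 4320/1584 = 2.7273.
        SD[R] = 1.6514.
Step 4: Continuity-corrected z = (R + 0.5 - E[R]) / SD[R] = (6 + 0.5 - 7.0000) / 1.6514 = -0.3028.
Step 5: Two-sided p-value via normal approximation = 2*(1 - Phi(|z|)) = 0.762069.
Step 6: alpha = 0.1. fail to reject H0.

R = 6, z = -0.3028, p = 0.762069, fail to reject H0.


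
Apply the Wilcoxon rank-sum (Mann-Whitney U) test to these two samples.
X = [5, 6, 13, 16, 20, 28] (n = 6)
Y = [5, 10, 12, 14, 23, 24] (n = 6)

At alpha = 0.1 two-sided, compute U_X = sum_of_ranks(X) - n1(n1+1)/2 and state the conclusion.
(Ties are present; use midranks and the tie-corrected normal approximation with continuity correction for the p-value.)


Step 1: Combine and sort all 12 observations; assign midranks.
sorted (value, group): (5,X), (5,Y), (6,X), (10,Y), (12,Y), (13,X), (14,Y), (16,X), (20,X), (23,Y), (24,Y), (28,X)
ranks: 5->1.5, 5->1.5, 6->3, 10->4, 12->5, 13->6, 14->7, 16->8, 20->9, 23->10, 24->11, 28->12
Step 2: Rank sum for X: R1 = 1.5 + 3 + 6 + 8 + 9 + 12 = 39.5.
Step 3: U_X = R1 - n1(n1+1)/2 = 39.5 - 6*7/2 = 39.5 - 21 = 18.5.
       U_Y = n1*n2 - U_X = 36 - 18.5 = 17.5.
Step 4: Ties are present, so use the tie-corrected normal approximation (with continuity correction) for the p-value.
Step 5: p-value = 1.000000; compare to alpha = 0.1. fail to reject H0.

U_X = 18.5, p = 1.000000, fail to reject H0 at alpha = 0.1.


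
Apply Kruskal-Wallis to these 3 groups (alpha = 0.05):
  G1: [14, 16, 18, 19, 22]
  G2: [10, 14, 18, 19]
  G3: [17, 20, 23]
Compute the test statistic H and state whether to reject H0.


Step 1: Combine all N = 12 observations and assign midranks.
sorted (value, group, rank): (10,G2,1), (14,G1,2.5), (14,G2,2.5), (16,G1,4), (17,G3,5), (18,G1,6.5), (18,G2,6.5), (19,G1,8.5), (19,G2,8.5), (20,G3,10), (22,G1,11), (23,G3,12)
Step 2: Sum ranks within each group.
R_1 = 32.5 (n_1 = 5)
R_2 = 18.5 (n_2 = 4)
R_3 = 27 (n_3 = 3)
Step 3: H = 12/(N(N+1)) * sum(R_i^2/n_i) - 3(N+1)
     = 12/(12*13) * (32.5^2/5 + 18.5^2/4 + 27^2/3) - 3*13
     = 0.076923 * 539.812 - 39
     = 2.524038.
Step 4: Ties present; correction factor C = 1 - 18/(12^3 - 12) = 0.989510. Corrected H = 2.524038 / 0.989510 = 2.550795.
Step 5: Under H0, H ~ chi^2(2); p-value = 0.279320.
Step 6: alpha = 0.05. fail to reject H0.

H = 2.5508, df = 2, p = 0.279320, fail to reject H0.


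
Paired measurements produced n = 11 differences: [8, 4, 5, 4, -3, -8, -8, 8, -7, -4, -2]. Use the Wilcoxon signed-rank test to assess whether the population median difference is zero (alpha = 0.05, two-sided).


Step 1: Drop any zero differences (none here) and take |d_i|.
|d| = [8, 4, 5, 4, 3, 8, 8, 8, 7, 4, 2]
Step 2: Midrank |d_i| (ties get averaged ranks).
ranks: |8|->9.5, |4|->4, |5|->6, |4|->4, |3|->2, |8|->9.5, |8|->9.5, |8|->9.5, |7|->7, |4|->4, |2|->1
Step 3: Attach original signs; sum ranks with positive sign and with negative sign.
W+ = 9.5 + 4 + 6 + 4 + 9.5 = 33
W- = 2 + 9.5 + 9.5 + 7 + 4 + 1 = 33
(Check: W+ + W- = 66 should equal n(n+1)/2 = 66.)
Step 4: Test statistic W = min(W+, W-) = 33.
Step 5: Ties in |d|, so use the tie-corrected normal approximation.
        E[W] = n(n+1)/4 = 11*12/4 = 33.
        Tie groups: |d|=4 (t=3), |d|=8 (t=4); sum(t^3 - t) = 84.
        Var[W] = n(n+1)(2n+1)/24 - sum(t^3-t)/48 = 3036/24 - 84/48 = 124.75.
        z = (W - E[W]) / sqrt(Var[W]) = (33 - 33) / 11.1692 = 0.0000.
        Two-sided p = 2*Phi(z) = 1.000000.
Step 6: alpha = 0.05. fail to reject H0.

W+ = 33, W- = 33, W = min = 33, p = 1.000000, fail to reject H0.


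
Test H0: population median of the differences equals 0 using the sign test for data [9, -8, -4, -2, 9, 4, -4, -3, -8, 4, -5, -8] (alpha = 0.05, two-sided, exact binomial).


Step 1: Discard zero differences. Original n = 12; n_eff = number of nonzero differences = 12.
Nonzero differences (with sign): +9, -8, -4, -2, +9, +4, -4, -3, -8, +4, -5, -8
Step 2: Count signs: positive = 4, negative = 8.
Step 3: Under H0: P(positive) = 0.5, so the number of positives S ~ Bin(12, 0.5).
Step 4: Two-sided exact p-value = sum of Bin(12,0.5) probabilities at or below the observed probability = 0.387695.
Step 5: alpha = 0.05. fail to reject H0.

n_eff = 12, pos = 4, neg = 8, p = 0.387695, fail to reject H0.


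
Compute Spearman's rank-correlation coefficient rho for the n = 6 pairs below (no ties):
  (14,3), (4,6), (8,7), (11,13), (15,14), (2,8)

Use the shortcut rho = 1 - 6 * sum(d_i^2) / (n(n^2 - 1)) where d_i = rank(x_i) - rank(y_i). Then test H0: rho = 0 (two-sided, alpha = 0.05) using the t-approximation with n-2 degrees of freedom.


Step 1: Rank x and y separately (midranks; no ties here).
rank(x): 14->5, 4->2, 8->3, 11->4, 15->6, 2->1
rank(y): 3->1, 6->2, 7->3, 13->5, 14->6, 8->4
Step 2: d_i = R_x(i) - R_y(i); compute d_i^2.
  (5-1)^2=16, (2-2)^2=0, (3-3)^2=0, (4-5)^2=1, (6-6)^2=0, (1-4)^2=9
sum(d^2) = 26.
Step 3: rho = 1 - 6*26 / (6*(6^2 - 1)) = 1 - 156/210 = 0.257143.
Step 4: Under H0, t = rho * sqrt((n-2)/(1-rho^2)) = 0.5322 ~ t(4).
Step 5: Two-sided p-value from the t-distribution with 4 df = 0.622787.
Step 6: alpha = 0.05. fail to reject H0.

rho = 0.2571, p = 0.622787, fail to reject H0 at alpha = 0.05.


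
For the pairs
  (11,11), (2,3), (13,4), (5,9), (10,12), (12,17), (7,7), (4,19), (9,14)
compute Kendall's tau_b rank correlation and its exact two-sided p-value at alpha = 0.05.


Step 1: Enumerate the 36 unordered pairs (i,j) with i<j and classify each by sign(x_j-x_i) * sign(y_j-y_i).
  (1,2):dx=-9,dy=-8->C; (1,3):dx=+2,dy=-7->D; (1,4):dx=-6,dy=-2->C; (1,5):dx=-1,dy=+1->D
  (1,6):dx=+1,dy=+6->C; (1,7):dx=-4,dy=-4->C; (1,8):dx=-7,dy=+8->D; (1,9):dx=-2,dy=+3->D
  (2,3):dx=+11,dy=+1->C; (2,4):dx=+3,dy=+6->C; (2,5):dx=+8,dy=+9->C; (2,6):dx=+10,dy=+14->C
  (2,7):dx=+5,dy=+4->C; (2,8):dx=+2,dy=+16->C; (2,9):dx=+7,dy=+11->C; (3,4):dx=-8,dy=+5->D
  (3,5):dx=-3,dy=+8->D; (3,6):dx=-1,dy=+13->D; (3,7):dx=-6,dy=+3->D; (3,8):dx=-9,dy=+15->D
  (3,9):dx=-4,dy=+10->D; (4,5):dx=+5,dy=+3->C; (4,6):dx=+7,dy=+8->C; (4,7):dx=+2,dy=-2->D
  (4,8):dx=-1,dy=+10->D; (4,9):dx=+4,dy=+5->C; (5,6):dx=+2,dy=+5->C; (5,7):dx=-3,dy=-5->C
  (5,8):dx=-6,dy=+7->D; (5,9):dx=-1,dy=+2->D; (6,7):dx=-5,dy=-10->C; (6,8):dx=-8,dy=+2->D
  (6,9):dx=-3,dy=-3->C; (7,8):dx=-3,dy=+12->D; (7,9):dx=+2,dy=+7->C; (8,9):dx=+5,dy=-5->D
Step 2: C = 19, D = 17, total pairs = 36.
Step 3: tau = (C - D)/(n(n-1)/2) = (19 - 17)/36 = 0.055556.
Step 4: Exact two-sided p-value (enumerate n! = 362880 permutations of y under H0): p = 0.919455.
Step 5: alpha = 0.05. fail to reject H0.

tau_b = 0.0556 (C=19, D=17), p = 0.919455, fail to reject H0.


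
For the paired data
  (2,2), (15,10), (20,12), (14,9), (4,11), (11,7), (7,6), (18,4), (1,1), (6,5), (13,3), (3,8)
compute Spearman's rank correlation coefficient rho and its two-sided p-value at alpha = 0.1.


Step 1: Rank x and y separately (midranks; no ties here).
rank(x): 2->2, 15->10, 20->12, 14->9, 4->4, 11->7, 7->6, 18->11, 1->1, 6->5, 13->8, 3->3
rank(y): 2->2, 10->10, 12->12, 9->9, 11->11, 7->7, 6->6, 4->4, 1->1, 5->5, 3->3, 8->8
Step 2: d_i = R_x(i) - R_y(i); compute d_i^2.
  (2-2)^2=0, (10-10)^2=0, (12-12)^2=0, (9-9)^2=0, (4-11)^2=49, (7-7)^2=0, (6-6)^2=0, (11-4)^2=49, (1-1)^2=0, (5-5)^2=0, (8-3)^2=25, (3-8)^2=25
sum(d^2) = 148.
Step 3: rho = 1 - 6*148 / (12*(12^2 - 1)) = 1 - 888/1716 = 0.482517.
Step 4: Under H0, t = rho * sqrt((n-2)/(1-rho^2)) = 1.7421 ~ t(10).
Step 5: Two-sided p-value from the t-distribution with 10 df = 0.112109.
Step 6: alpha = 0.1. fail to reject H0.

rho = 0.4825, p = 0.112109, fail to reject H0 at alpha = 0.1.


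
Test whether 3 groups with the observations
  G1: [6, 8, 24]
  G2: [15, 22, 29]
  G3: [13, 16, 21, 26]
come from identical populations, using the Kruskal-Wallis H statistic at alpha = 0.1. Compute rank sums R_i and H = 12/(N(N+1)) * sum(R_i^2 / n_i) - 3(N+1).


Step 1: Combine all N = 10 observations and assign midranks.
sorted (value, group, rank): (6,G1,1), (8,G1,2), (13,G3,3), (15,G2,4), (16,G3,5), (21,G3,6), (22,G2,7), (24,G1,8), (26,G3,9), (29,G2,10)
Step 2: Sum ranks within each group.
R_1 = 11 (n_1 = 3)
R_2 = 21 (n_2 = 3)
R_3 = 23 (n_3 = 4)
Step 3: H = 12/(N(N+1)) * sum(R_i^2/n_i) - 3(N+1)
     = 12/(10*11) * (11^2/3 + 21^2/3 + 23^2/4) - 3*11
     = 0.109091 * 319.583 - 33
     = 1.863636.
Step 4: No ties, so H is used without correction.
Step 5: Under H0, H ~ chi^2(2); p-value = 0.393837.
Step 6: alpha = 0.1. fail to reject H0.

H = 1.8636, df = 2, p = 0.393837, fail to reject H0.


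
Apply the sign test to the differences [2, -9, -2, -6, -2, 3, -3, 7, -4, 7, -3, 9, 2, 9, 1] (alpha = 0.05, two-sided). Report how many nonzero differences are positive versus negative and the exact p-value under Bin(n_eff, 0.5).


Step 1: Discard zero differences. Original n = 15; n_eff = number of nonzero differences = 15.
Nonzero differences (with sign): +2, -9, -2, -6, -2, +3, -3, +7, -4, +7, -3, +9, +2, +9, +1
Step 2: Count signs: positive = 8, negative = 7.
Step 3: Under H0: P(positive) = 0.5, so the number of positives S ~ Bin(15, 0.5).
Step 4: Two-sided exact p-value = sum of Bin(15,0.5) probabilities at or below the observed probability = 1.000000.
Step 5: alpha = 0.05. fail to reject H0.

n_eff = 15, pos = 8, neg = 7, p = 1.000000, fail to reject H0.


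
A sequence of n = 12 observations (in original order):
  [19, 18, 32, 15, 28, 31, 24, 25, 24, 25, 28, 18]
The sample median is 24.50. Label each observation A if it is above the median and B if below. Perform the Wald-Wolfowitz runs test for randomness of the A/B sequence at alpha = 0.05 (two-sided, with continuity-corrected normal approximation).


Step 1: Compute median = 24.50; label A = above, B = below.
Labels in order: BBABAABABAAB  (n_A = 6, n_B = 6)
Step 2: Count runs R = 9.
Step 3: Under H0 (random ordering), E[R] = 2*n_A*n_B/(n_A+n_B) + 1 = 2*6*6/12 + 1 = 7.0000.
        Var[R] = 2*n_A*n_B*(2*n_A*n_B - n_A - n_B) / ((n_A+n_B)^2 * (n_A+n_B-1)) = 4320/1584 = 2.7273.
        SD[R] = 1.6514.
Step 4: Continuity-corrected z = (R - 0.5 - E[R]) / SD[R] = (9 - 0.5 - 7.0000) / 1.6514 = 0.9083.
Step 5: Two-sided p-value via normal approximation = 2*(1 - Phi(|z|)) = 0.363722.
Step 6: alpha = 0.05. fail to reject H0.

R = 9, z = 0.9083, p = 0.363722, fail to reject H0.


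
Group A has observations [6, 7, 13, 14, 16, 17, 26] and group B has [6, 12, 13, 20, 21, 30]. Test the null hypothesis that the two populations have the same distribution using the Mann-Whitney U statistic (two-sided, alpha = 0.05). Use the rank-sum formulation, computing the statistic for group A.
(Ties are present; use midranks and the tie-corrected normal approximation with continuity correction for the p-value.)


Step 1: Combine and sort all 13 observations; assign midranks.
sorted (value, group): (6,X), (6,Y), (7,X), (12,Y), (13,X), (13,Y), (14,X), (16,X), (17,X), (20,Y), (21,Y), (26,X), (30,Y)
ranks: 6->1.5, 6->1.5, 7->3, 12->4, 13->5.5, 13->5.5, 14->7, 16->8, 17->9, 20->10, 21->11, 26->12, 30->13
Step 2: Rank sum for X: R1 = 1.5 + 3 + 5.5 + 7 + 8 + 9 + 12 = 46.
Step 3: U_X = R1 - n1(n1+1)/2 = 46 - 7*8/2 = 46 - 28 = 18.
       U_Y = n1*n2 - U_X = 42 - 18 = 24.
Step 4: Ties are present, so use the tie-corrected normal approximation (with continuity correction) for the p-value.
Step 5: p-value = 0.720247; compare to alpha = 0.05. fail to reject H0.

U_X = 18, p = 0.720247, fail to reject H0 at alpha = 0.05.


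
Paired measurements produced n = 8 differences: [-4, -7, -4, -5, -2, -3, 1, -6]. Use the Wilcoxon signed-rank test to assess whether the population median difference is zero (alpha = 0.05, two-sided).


Step 1: Drop any zero differences (none here) and take |d_i|.
|d| = [4, 7, 4, 5, 2, 3, 1, 6]
Step 2: Midrank |d_i| (ties get averaged ranks).
ranks: |4|->4.5, |7|->8, |4|->4.5, |5|->6, |2|->2, |3|->3, |1|->1, |6|->7
Step 3: Attach original signs; sum ranks with positive sign and with negative sign.
W+ = 1 = 1
W- = 4.5 + 8 + 4.5 + 6 + 2 + 3 + 7 = 35
(Check: W+ + W- = 36 should equal n(n+1)/2 = 36.)
Step 4: Test statistic W = min(W+, W-) = 1.
Step 5: Ties in |d|, so use the tie-corrected normal approximation.
        E[W] = n(n+1)/4 = 8*9/4 = 18.
        Tie groups: |d|=4 (t=2); sum(t^3 - t) = 6.
        Var[W] = n(n+1)(2n+1)/24 - sum(t^3-t)/48 = 1224/24 - 6/48 = 50.875.
        z = (W - E[W]) / sqrt(Var[W]) = (1 - 18) / 7.1327 = -2.3834.
        Two-sided p = 2*Phi(z) = 0.017154.
Step 6: alpha = 0.05. reject H0.

W+ = 1, W- = 35, W = min = 1, p = 0.017154, reject H0.


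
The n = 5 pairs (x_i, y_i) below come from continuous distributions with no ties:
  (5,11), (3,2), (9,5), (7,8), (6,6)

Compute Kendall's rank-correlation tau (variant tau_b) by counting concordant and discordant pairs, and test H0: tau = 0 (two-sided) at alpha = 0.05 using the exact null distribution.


Step 1: Enumerate the 10 unordered pairs (i,j) with i<j and classify each by sign(x_j-x_i) * sign(y_j-y_i).
  (1,2):dx=-2,dy=-9->C; (1,3):dx=+4,dy=-6->D; (1,4):dx=+2,dy=-3->D; (1,5):dx=+1,dy=-5->D
  (2,3):dx=+6,dy=+3->C; (2,4):dx=+4,dy=+6->C; (2,5):dx=+3,dy=+4->C; (3,4):dx=-2,dy=+3->D
  (3,5):dx=-3,dy=+1->D; (4,5):dx=-1,dy=-2->C
Step 2: C = 5, D = 5, total pairs = 10.
Step 3: tau = (C - D)/(n(n-1)/2) = (5 - 5)/10 = 0.000000.
Step 4: Exact two-sided p-value (enumerate n! = 120 permutations of y under H0): p = 1.000000.
Step 5: alpha = 0.05. fail to reject H0.

tau_b = 0.0000 (C=5, D=5), p = 1.000000, fail to reject H0.


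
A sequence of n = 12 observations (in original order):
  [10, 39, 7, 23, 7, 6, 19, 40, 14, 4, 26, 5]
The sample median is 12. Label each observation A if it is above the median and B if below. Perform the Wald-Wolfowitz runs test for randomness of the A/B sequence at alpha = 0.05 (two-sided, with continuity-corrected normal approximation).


Step 1: Compute median = 12; label A = above, B = below.
Labels in order: BABABBAAABAB  (n_A = 6, n_B = 6)
Step 2: Count runs R = 9.
Step 3: Under H0 (random ordering), E[R] = 2*n_A*n_B/(n_A+n_B) + 1 = 2*6*6/12 + 1 = 7.0000.
        Var[R] = 2*n_A*n_B*(2*n_A*n_B - n_A - n_B) / ((n_A+n_B)^2 * (n_A+n_B-1)) = 4320/1584 = 2.7273.
        SD[R] = 1.6514.
Step 4: Continuity-corrected z = (R - 0.5 - E[R]) / SD[R] = (9 - 0.5 - 7.0000) / 1.6514 = 0.9083.
Step 5: Two-sided p-value via normal approximation = 2*(1 - Phi(|z|)) = 0.363722.
Step 6: alpha = 0.05. fail to reject H0.

R = 9, z = 0.9083, p = 0.363722, fail to reject H0.


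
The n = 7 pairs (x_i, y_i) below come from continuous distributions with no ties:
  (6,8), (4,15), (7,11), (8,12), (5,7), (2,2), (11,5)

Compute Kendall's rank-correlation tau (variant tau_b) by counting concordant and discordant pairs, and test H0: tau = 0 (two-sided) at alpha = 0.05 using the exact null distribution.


Step 1: Enumerate the 21 unordered pairs (i,j) with i<j and classify each by sign(x_j-x_i) * sign(y_j-y_i).
  (1,2):dx=-2,dy=+7->D; (1,3):dx=+1,dy=+3->C; (1,4):dx=+2,dy=+4->C; (1,5):dx=-1,dy=-1->C
  (1,6):dx=-4,dy=-6->C; (1,7):dx=+5,dy=-3->D; (2,3):dx=+3,dy=-4->D; (2,4):dx=+4,dy=-3->D
  (2,5):dx=+1,dy=-8->D; (2,6):dx=-2,dy=-13->C; (2,7):dx=+7,dy=-10->D; (3,4):dx=+1,dy=+1->C
  (3,5):dx=-2,dy=-4->C; (3,6):dx=-5,dy=-9->C; (3,7):dx=+4,dy=-6->D; (4,5):dx=-3,dy=-5->C
  (4,6):dx=-6,dy=-10->C; (4,7):dx=+3,dy=-7->D; (5,6):dx=-3,dy=-5->C; (5,7):dx=+6,dy=-2->D
  (6,7):dx=+9,dy=+3->C
Step 2: C = 12, D = 9, total pairs = 21.
Step 3: tau = (C - D)/(n(n-1)/2) = (12 - 9)/21 = 0.142857.
Step 4: Exact two-sided p-value (enumerate n! = 5040 permutations of y under H0): p = 0.772619.
Step 5: alpha = 0.05. fail to reject H0.

tau_b = 0.1429 (C=12, D=9), p = 0.772619, fail to reject H0.


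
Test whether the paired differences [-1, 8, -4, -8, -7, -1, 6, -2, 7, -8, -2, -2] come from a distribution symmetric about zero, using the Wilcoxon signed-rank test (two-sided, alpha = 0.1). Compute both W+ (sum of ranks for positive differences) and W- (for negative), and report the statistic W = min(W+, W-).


Step 1: Drop any zero differences (none here) and take |d_i|.
|d| = [1, 8, 4, 8, 7, 1, 6, 2, 7, 8, 2, 2]
Step 2: Midrank |d_i| (ties get averaged ranks).
ranks: |1|->1.5, |8|->11, |4|->6, |8|->11, |7|->8.5, |1|->1.5, |6|->7, |2|->4, |7|->8.5, |8|->11, |2|->4, |2|->4
Step 3: Attach original signs; sum ranks with positive sign and with negative sign.
W+ = 11 + 7 + 8.5 = 26.5
W- = 1.5 + 6 + 11 + 8.5 + 1.5 + 4 + 11 + 4 + 4 = 51.5
(Check: W+ + W- = 78 should equal n(n+1)/2 = 78.)
Step 4: Test statistic W = min(W+, W-) = 26.5.
Step 5: Ties in |d|, so use the tie-corrected normal approximation.
        E[W] = n(n+1)/4 = 12*13/4 = 39.
        Tie groups: |d|=1 (t=2), |d|=2 (t=3), |d|=7 (t=2), |d|=8 (t=3); sum(t^3 - t) = 60.
        Var[W] = n(n+1)(2n+1)/24 - sum(t^3-t)/48 = 3900/24 - 60/48 = 161.25.
        z = (W - E[W]) / sqrt(Var[W]) = (26.5 - 39) / 12.6984 = -0.9844.
        Two-sided p = 2*Phi(z) = 0.324932.
Step 6: alpha = 0.1. fail to reject H0.

W+ = 26.5, W- = 51.5, W = min = 26.5, p = 0.324932, fail to reject H0.


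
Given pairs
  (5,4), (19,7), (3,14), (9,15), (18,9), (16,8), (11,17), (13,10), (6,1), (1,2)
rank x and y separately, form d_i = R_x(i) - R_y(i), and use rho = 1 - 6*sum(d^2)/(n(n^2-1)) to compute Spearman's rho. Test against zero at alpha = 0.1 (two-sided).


Step 1: Rank x and y separately (midranks; no ties here).
rank(x): 5->3, 19->10, 3->2, 9->5, 18->9, 16->8, 11->6, 13->7, 6->4, 1->1
rank(y): 4->3, 7->4, 14->8, 15->9, 9->6, 8->5, 17->10, 10->7, 1->1, 2->2
Step 2: d_i = R_x(i) - R_y(i); compute d_i^2.
  (3-3)^2=0, (10-4)^2=36, (2-8)^2=36, (5-9)^2=16, (9-6)^2=9, (8-5)^2=9, (6-10)^2=16, (7-7)^2=0, (4-1)^2=9, (1-2)^2=1
sum(d^2) = 132.
Step 3: rho = 1 - 6*132 / (10*(10^2 - 1)) = 1 - 792/990 = 0.200000.
Step 4: Under H0, t = rho * sqrt((n-2)/(1-rho^2)) = 0.5774 ~ t(8).
Step 5: Two-sided p-value from the t-distribution with 8 df = 0.579584.
Step 6: alpha = 0.1. fail to reject H0.

rho = 0.2000, p = 0.579584, fail to reject H0 at alpha = 0.1.


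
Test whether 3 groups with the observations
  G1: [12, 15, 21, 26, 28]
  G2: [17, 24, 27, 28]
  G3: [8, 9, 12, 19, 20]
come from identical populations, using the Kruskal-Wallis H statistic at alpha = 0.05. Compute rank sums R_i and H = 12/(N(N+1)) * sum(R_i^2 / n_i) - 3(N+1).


Step 1: Combine all N = 14 observations and assign midranks.
sorted (value, group, rank): (8,G3,1), (9,G3,2), (12,G1,3.5), (12,G3,3.5), (15,G1,5), (17,G2,6), (19,G3,7), (20,G3,8), (21,G1,9), (24,G2,10), (26,G1,11), (27,G2,12), (28,G1,13.5), (28,G2,13.5)
Step 2: Sum ranks within each group.
R_1 = 42 (n_1 = 5)
R_2 = 41.5 (n_2 = 4)
R_3 = 21.5 (n_3 = 5)
Step 3: H = 12/(N(N+1)) * sum(R_i^2/n_i) - 3(N+1)
     = 12/(14*15) * (42^2/5 + 41.5^2/4 + 21.5^2/5) - 3*15
     = 0.057143 * 875.812 - 45
     = 5.046429.
Step 4: Ties present; correction factor C = 1 - 12/(14^3 - 14) = 0.995604. Corrected H = 5.046429 / 0.995604 = 5.068709.
Step 5: Under H0, H ~ chi^2(2); p-value = 0.079313.
Step 6: alpha = 0.05. fail to reject H0.

H = 5.0687, df = 2, p = 0.079313, fail to reject H0.


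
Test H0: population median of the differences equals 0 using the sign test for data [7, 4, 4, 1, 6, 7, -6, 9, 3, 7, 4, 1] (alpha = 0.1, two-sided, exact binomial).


Step 1: Discard zero differences. Original n = 12; n_eff = number of nonzero differences = 12.
Nonzero differences (with sign): +7, +4, +4, +1, +6, +7, -6, +9, +3, +7, +4, +1
Step 2: Count signs: positive = 11, negative = 1.
Step 3: Under H0: P(positive) = 0.5, so the number of positives S ~ Bin(12, 0.5).
Step 4: Two-sided exact p-value = sum of Bin(12,0.5) probabilities at or below the observed probability = 0.006348.
Step 5: alpha = 0.1. reject H0.

n_eff = 12, pos = 11, neg = 1, p = 0.006348, reject H0.


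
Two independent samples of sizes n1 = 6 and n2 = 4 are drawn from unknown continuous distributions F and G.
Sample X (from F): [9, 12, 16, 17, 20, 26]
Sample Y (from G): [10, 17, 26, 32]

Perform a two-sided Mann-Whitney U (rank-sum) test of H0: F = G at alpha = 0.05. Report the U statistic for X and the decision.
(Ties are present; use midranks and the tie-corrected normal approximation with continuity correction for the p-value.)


Step 1: Combine and sort all 10 observations; assign midranks.
sorted (value, group): (9,X), (10,Y), (12,X), (16,X), (17,X), (17,Y), (20,X), (26,X), (26,Y), (32,Y)
ranks: 9->1, 10->2, 12->3, 16->4, 17->5.5, 17->5.5, 20->7, 26->8.5, 26->8.5, 32->10
Step 2: Rank sum for X: R1 = 1 + 3 + 4 + 5.5 + 7 + 8.5 = 29.
Step 3: U_X = R1 - n1(n1+1)/2 = 29 - 6*7/2 = 29 - 21 = 8.
       U_Y = n1*n2 - U_X = 24 - 8 = 16.
Step 4: Ties are present, so use the tie-corrected normal approximation (with continuity correction) for the p-value.
Step 5: p-value = 0.452793; compare to alpha = 0.05. fail to reject H0.

U_X = 8, p = 0.452793, fail to reject H0 at alpha = 0.05.


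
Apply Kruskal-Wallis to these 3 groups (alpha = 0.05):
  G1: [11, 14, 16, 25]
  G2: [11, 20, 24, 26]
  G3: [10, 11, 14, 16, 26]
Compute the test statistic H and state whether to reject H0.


Step 1: Combine all N = 13 observations and assign midranks.
sorted (value, group, rank): (10,G3,1), (11,G1,3), (11,G2,3), (11,G3,3), (14,G1,5.5), (14,G3,5.5), (16,G1,7.5), (16,G3,7.5), (20,G2,9), (24,G2,10), (25,G1,11), (26,G2,12.5), (26,G3,12.5)
Step 2: Sum ranks within each group.
R_1 = 27 (n_1 = 4)
R_2 = 34.5 (n_2 = 4)
R_3 = 29.5 (n_3 = 5)
Step 3: H = 12/(N(N+1)) * sum(R_i^2/n_i) - 3(N+1)
     = 12/(13*14) * (27^2/4 + 34.5^2/4 + 29.5^2/5) - 3*14
     = 0.065934 * 653.862 - 42
     = 1.111813.
Step 4: Ties present; correction factor C = 1 - 42/(13^3 - 13) = 0.980769. Corrected H = 1.111813 / 0.980769 = 1.133613.
Step 5: Under H0, H ~ chi^2(2); p-value = 0.567334.
Step 6: alpha = 0.05. fail to reject H0.

H = 1.1336, df = 2, p = 0.567334, fail to reject H0.


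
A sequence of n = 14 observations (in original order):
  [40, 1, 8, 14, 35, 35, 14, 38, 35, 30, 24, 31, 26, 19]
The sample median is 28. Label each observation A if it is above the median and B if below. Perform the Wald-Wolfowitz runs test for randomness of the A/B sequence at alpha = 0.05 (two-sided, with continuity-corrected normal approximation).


Step 1: Compute median = 28; label A = above, B = below.
Labels in order: ABBBAABAAABABB  (n_A = 7, n_B = 7)
Step 2: Count runs R = 8.
Step 3: Under H0 (random ordering), E[R] = 2*n_A*n_B/(n_A+n_B) + 1 = 2*7*7/14 + 1 = 8.0000.
        Var[R] = 2*n_A*n_B*(2*n_A*n_B - n_A - n_B) / ((n_A+n_B)^2 * (n_A+n_B-1)) = 8232/2548 = 3.2308.
        SD[R] = 1.7974.
Step 4: R = E[R], so z = 0 with no continuity correction.
Step 5: Two-sided p-value via normal approximation = 2*(1 - Phi(|z|)) = 1.000000.
Step 6: alpha = 0.05. fail to reject H0.

R = 8, z = 0.0000, p = 1.000000, fail to reject H0.


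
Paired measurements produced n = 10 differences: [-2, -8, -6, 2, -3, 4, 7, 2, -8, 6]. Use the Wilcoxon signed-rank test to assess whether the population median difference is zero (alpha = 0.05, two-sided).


Step 1: Drop any zero differences (none here) and take |d_i|.
|d| = [2, 8, 6, 2, 3, 4, 7, 2, 8, 6]
Step 2: Midrank |d_i| (ties get averaged ranks).
ranks: |2|->2, |8|->9.5, |6|->6.5, |2|->2, |3|->4, |4|->5, |7|->8, |2|->2, |8|->9.5, |6|->6.5
Step 3: Attach original signs; sum ranks with positive sign and with negative sign.
W+ = 2 + 5 + 8 + 2 + 6.5 = 23.5
W- = 2 + 9.5 + 6.5 + 4 + 9.5 = 31.5
(Check: W+ + W- = 55 should equal n(n+1)/2 = 55.)
Step 4: Test statistic W = min(W+, W-) = 23.5.
Step 5: Ties in |d|, so use the tie-corrected normal approximation.
        E[W] = n(n+1)/4 = 10*11/4 = 27.5.
        Tie groups: |d|=2 (t=3), |d|=6 (t=2), |d|=8 (t=2); sum(t^3 - t) = 36.
        Var[W] = n(n+1)(2n+1)/24 - sum(t^3-t)/48 = 2310/24 - 36/48 = 95.5.
        z = (W - E[W]) / sqrt(Var[W]) = (23.5 - 27.5) / 9.7724 = -0.4093.
        Two-sided p = 2*Phi(z) = 0.682308.
Step 6: alpha = 0.05. fail to reject H0.

W+ = 23.5, W- = 31.5, W = min = 23.5, p = 0.682308, fail to reject H0.


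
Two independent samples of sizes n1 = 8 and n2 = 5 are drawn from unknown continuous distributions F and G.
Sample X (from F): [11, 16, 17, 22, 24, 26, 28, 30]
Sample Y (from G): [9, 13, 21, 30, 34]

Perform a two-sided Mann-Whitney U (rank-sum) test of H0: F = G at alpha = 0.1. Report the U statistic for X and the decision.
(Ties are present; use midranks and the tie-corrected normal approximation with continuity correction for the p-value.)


Step 1: Combine and sort all 13 observations; assign midranks.
sorted (value, group): (9,Y), (11,X), (13,Y), (16,X), (17,X), (21,Y), (22,X), (24,X), (26,X), (28,X), (30,X), (30,Y), (34,Y)
ranks: 9->1, 11->2, 13->3, 16->4, 17->5, 21->6, 22->7, 24->8, 26->9, 28->10, 30->11.5, 30->11.5, 34->13
Step 2: Rank sum for X: R1 = 2 + 4 + 5 + 7 + 8 + 9 + 10 + 11.5 = 56.5.
Step 3: U_X = R1 - n1(n1+1)/2 = 56.5 - 8*9/2 = 56.5 - 36 = 20.5.
       U_Y = n1*n2 - U_X = 40 - 20.5 = 19.5.
Step 4: Ties are present, so use the tie-corrected normal approximation (with continuity correction) for the p-value.
Step 5: p-value = 1.000000; compare to alpha = 0.1. fail to reject H0.

U_X = 20.5, p = 1.000000, fail to reject H0 at alpha = 0.1.


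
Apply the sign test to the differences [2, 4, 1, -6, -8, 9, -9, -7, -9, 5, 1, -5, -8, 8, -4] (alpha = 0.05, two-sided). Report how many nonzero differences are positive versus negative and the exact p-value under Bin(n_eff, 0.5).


Step 1: Discard zero differences. Original n = 15; n_eff = number of nonzero differences = 15.
Nonzero differences (with sign): +2, +4, +1, -6, -8, +9, -9, -7, -9, +5, +1, -5, -8, +8, -4
Step 2: Count signs: positive = 7, negative = 8.
Step 3: Under H0: P(positive) = 0.5, so the number of positives S ~ Bin(15, 0.5).
Step 4: Two-sided exact p-value = sum of Bin(15,0.5) probabilities at or below the observed probability = 1.000000.
Step 5: alpha = 0.05. fail to reject H0.

n_eff = 15, pos = 7, neg = 8, p = 1.000000, fail to reject H0.


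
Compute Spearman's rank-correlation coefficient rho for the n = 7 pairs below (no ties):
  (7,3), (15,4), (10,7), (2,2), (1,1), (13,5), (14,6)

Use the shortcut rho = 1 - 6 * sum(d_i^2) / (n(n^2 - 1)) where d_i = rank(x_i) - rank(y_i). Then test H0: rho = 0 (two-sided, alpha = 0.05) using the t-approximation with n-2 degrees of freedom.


Step 1: Rank x and y separately (midranks; no ties here).
rank(x): 7->3, 15->7, 10->4, 2->2, 1->1, 13->5, 14->6
rank(y): 3->3, 4->4, 7->7, 2->2, 1->1, 5->5, 6->6
Step 2: d_i = R_x(i) - R_y(i); compute d_i^2.
  (3-3)^2=0, (7-4)^2=9, (4-7)^2=9, (2-2)^2=0, (1-1)^2=0, (5-5)^2=0, (6-6)^2=0
sum(d^2) = 18.
Step 3: rho = 1 - 6*18 / (7*(7^2 - 1)) = 1 - 108/336 = 0.678571.
Step 4: Under H0, t = rho * sqrt((n-2)/(1-rho^2)) = 2.0657 ~ t(5).
Step 5: Two-sided p-value from the t-distribution with 5 df = 0.093750.
Step 6: alpha = 0.05. fail to reject H0.

rho = 0.6786, p = 0.093750, fail to reject H0 at alpha = 0.05.


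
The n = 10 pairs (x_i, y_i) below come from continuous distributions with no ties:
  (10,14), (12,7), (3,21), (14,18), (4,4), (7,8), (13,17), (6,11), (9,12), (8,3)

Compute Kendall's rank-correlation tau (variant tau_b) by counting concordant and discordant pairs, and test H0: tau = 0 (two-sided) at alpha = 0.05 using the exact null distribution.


Step 1: Enumerate the 45 unordered pairs (i,j) with i<j and classify each by sign(x_j-x_i) * sign(y_j-y_i).
  (1,2):dx=+2,dy=-7->D; (1,3):dx=-7,dy=+7->D; (1,4):dx=+4,dy=+4->C; (1,5):dx=-6,dy=-10->C
  (1,6):dx=-3,dy=-6->C; (1,7):dx=+3,dy=+3->C; (1,8):dx=-4,dy=-3->C; (1,9):dx=-1,dy=-2->C
  (1,10):dx=-2,dy=-11->C; (2,3):dx=-9,dy=+14->D; (2,4):dx=+2,dy=+11->C; (2,5):dx=-8,dy=-3->C
  (2,6):dx=-5,dy=+1->D; (2,7):dx=+1,dy=+10->C; (2,8):dx=-6,dy=+4->D; (2,9):dx=-3,dy=+5->D
  (2,10):dx=-4,dy=-4->C; (3,4):dx=+11,dy=-3->D; (3,5):dx=+1,dy=-17->D; (3,6):dx=+4,dy=-13->D
  (3,7):dx=+10,dy=-4->D; (3,8):dx=+3,dy=-10->D; (3,9):dx=+6,dy=-9->D; (3,10):dx=+5,dy=-18->D
  (4,5):dx=-10,dy=-14->C; (4,6):dx=-7,dy=-10->C; (4,7):dx=-1,dy=-1->C; (4,8):dx=-8,dy=-7->C
  (4,9):dx=-5,dy=-6->C; (4,10):dx=-6,dy=-15->C; (5,6):dx=+3,dy=+4->C; (5,7):dx=+9,dy=+13->C
  (5,8):dx=+2,dy=+7->C; (5,9):dx=+5,dy=+8->C; (5,10):dx=+4,dy=-1->D; (6,7):dx=+6,dy=+9->C
  (6,8):dx=-1,dy=+3->D; (6,9):dx=+2,dy=+4->C; (6,10):dx=+1,dy=-5->D; (7,8):dx=-7,dy=-6->C
  (7,9):dx=-4,dy=-5->C; (7,10):dx=-5,dy=-14->C; (8,9):dx=+3,dy=+1->C; (8,10):dx=+2,dy=-8->D
  (9,10):dx=-1,dy=-9->C
Step 2: C = 28, D = 17, total pairs = 45.
Step 3: tau = (C - D)/(n(n-1)/2) = (28 - 17)/45 = 0.244444.
Step 4: Exact two-sided p-value (enumerate n! = 3628800 permutations of y under H0): p = 0.380720.
Step 5: alpha = 0.05. fail to reject H0.

tau_b = 0.2444 (C=28, D=17), p = 0.380720, fail to reject H0.
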